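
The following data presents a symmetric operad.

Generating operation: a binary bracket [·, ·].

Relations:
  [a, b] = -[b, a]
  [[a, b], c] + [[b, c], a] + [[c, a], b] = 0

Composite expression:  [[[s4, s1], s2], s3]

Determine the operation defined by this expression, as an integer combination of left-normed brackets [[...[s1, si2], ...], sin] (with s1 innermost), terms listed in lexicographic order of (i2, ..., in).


-[[[s1, s4], s2], s3]

In the tensor algebra, words opening s1 carry the s1-anchored form.
Composite bracket: [[[s4, s1], s2], s3]
Each bracket splits as ab - ba, giving 8 signed words (2^3 = 8).
Only words starting with s1 matter:
  word s1s4s2s3 has sign -1, contributing -[[[s1, s4], s2], s3]


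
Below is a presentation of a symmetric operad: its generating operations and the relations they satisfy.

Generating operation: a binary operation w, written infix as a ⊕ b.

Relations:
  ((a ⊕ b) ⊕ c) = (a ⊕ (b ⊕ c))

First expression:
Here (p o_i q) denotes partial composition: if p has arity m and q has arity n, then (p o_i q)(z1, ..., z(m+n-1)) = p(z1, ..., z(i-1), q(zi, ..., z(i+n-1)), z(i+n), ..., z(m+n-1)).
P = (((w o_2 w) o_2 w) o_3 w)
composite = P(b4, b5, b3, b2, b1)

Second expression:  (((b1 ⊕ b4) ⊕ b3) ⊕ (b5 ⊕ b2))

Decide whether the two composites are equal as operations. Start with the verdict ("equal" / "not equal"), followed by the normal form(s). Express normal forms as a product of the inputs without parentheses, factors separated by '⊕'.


not equal; the first gives b4 ⊕ b5 ⊕ b3 ⊕ b2 ⊕ b1 and the second b1 ⊕ b4 ⊕ b3 ⊕ b5 ⊕ b2

Reducing the first expression gives b4 ⊕ b5 ⊕ b3 ⊕ b2 ⊕ b1
Reducing the second expression gives b1 ⊕ b4 ⊕ b3 ⊕ b5 ⊕ b2
They disagree, so not equal.


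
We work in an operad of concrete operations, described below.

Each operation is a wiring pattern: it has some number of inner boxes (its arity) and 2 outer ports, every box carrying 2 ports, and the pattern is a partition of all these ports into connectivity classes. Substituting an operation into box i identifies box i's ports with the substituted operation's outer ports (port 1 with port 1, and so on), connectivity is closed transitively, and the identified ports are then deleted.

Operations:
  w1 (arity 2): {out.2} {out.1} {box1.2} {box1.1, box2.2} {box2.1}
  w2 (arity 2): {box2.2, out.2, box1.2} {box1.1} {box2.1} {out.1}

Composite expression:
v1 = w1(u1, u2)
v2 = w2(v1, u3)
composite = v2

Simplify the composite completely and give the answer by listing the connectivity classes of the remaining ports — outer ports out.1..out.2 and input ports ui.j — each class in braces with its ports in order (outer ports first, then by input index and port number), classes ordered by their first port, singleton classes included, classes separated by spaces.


{out.1} {out.2, u3.2} {u1.1, u2.2} {u1.2} {u2.1} {u3.1}

Reachability decides: close wires over w2-identified ports.
through w1, on inputs (u1, u2): {out.1} {out.2} {u1.1, u2.2} {u1.2} {u2.1} (out.j = stage outer ports)
through w2, on inputs (u1, u2, u3): {out.1} {out.2, u3.2} {u1.1, u2.2} {u1.2} {u2.1} {u3.1} (out.j = stage outer ports)


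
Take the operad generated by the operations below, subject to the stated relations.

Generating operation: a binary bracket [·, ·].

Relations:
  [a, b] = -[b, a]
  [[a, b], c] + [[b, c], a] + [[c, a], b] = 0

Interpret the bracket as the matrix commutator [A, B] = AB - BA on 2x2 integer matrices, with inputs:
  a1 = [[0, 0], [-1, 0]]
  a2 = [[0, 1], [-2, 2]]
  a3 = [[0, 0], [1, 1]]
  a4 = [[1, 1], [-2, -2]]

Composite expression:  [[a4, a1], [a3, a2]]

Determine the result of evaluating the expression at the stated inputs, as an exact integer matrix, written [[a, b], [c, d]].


[[3, 2], [-14, -3]]


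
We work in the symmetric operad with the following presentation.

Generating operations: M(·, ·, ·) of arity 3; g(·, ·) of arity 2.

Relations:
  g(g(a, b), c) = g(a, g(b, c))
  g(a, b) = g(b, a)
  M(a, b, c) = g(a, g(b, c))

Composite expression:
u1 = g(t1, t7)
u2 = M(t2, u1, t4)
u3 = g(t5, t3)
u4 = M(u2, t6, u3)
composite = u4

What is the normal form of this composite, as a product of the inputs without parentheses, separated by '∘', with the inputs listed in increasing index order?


t1 ∘ t2 ∘ t3 ∘ t4 ∘ t5 ∘ t6 ∘ t7


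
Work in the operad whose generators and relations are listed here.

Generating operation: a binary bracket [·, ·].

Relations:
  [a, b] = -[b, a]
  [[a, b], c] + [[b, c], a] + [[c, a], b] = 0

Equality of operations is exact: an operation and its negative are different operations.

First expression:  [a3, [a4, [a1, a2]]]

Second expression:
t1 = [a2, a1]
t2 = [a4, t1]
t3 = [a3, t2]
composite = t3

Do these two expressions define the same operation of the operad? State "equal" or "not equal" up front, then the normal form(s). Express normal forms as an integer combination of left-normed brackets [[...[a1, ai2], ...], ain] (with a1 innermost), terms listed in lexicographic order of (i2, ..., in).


not equal; first: [[[a1, a2], a4], a3]; second: -[[[a1, a2], a4], a3]

The first composite normalizes to [[[a1, a2], a4], a3]
The second composite normalizes to -[[[a1, a2], a4], a3]
Different reductions; not equal.


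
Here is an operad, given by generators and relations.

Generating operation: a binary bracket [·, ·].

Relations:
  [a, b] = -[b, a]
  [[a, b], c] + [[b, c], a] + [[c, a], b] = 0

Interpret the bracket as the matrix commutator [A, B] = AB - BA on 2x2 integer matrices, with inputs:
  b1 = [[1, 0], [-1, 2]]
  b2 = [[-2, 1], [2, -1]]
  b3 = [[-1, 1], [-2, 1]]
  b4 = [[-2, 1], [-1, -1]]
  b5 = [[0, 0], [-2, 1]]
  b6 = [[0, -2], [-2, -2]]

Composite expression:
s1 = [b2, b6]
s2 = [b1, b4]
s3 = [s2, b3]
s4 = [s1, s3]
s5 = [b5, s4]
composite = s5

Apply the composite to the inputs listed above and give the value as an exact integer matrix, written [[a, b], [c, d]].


[[0, 0], [-8, 0]]

[b2, b6] = [[2, 0], [2, -2]]
[b1, b4] = [[1, -1], [0, -1]]
[[b1, b4], b3] = [[2, 0], [4, -2]]
[[b2, b6], [[b1, b4], b3]] = [[0, 0], [-8, 0]]
[b5, [[b2, b6], [[b1, b4], b3]]] = [[0, 0], [-8, 0]]


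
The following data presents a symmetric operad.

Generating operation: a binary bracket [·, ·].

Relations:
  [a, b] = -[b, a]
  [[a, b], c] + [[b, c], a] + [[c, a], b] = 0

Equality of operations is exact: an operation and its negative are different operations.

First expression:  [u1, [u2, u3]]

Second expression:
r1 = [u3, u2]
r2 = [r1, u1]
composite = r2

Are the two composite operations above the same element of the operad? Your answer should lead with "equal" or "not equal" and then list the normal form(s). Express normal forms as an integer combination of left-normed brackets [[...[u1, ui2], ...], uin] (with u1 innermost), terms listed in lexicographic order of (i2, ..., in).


In normal form, the first expression is [[u1, u2], u3] - [[u1, u3], u2]
In normal form, the second expression is [[u1, u2], u3] - [[u1, u3], u2]
The forms coincide; equal.

equal — both sides give [[u1, u2], u3] - [[u1, u3], u2]


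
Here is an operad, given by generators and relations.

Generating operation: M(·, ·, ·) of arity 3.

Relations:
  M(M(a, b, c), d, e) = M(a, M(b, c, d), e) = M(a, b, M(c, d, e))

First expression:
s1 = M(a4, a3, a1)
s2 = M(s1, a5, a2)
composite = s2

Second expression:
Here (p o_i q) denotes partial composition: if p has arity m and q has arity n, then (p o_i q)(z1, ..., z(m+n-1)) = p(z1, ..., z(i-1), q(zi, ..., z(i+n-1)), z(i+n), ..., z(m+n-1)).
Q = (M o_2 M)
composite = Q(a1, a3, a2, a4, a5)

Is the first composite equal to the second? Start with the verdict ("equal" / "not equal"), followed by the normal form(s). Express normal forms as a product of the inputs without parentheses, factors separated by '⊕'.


The first composite normalizes to a4 ⊕ a3 ⊕ a1 ⊕ a5 ⊕ a2
The second composite normalizes to a1 ⊕ a3 ⊕ a2 ⊕ a4 ⊕ a5
Distinct normal forms: not equal.

not equal; first: a4 ⊕ a3 ⊕ a1 ⊕ a5 ⊕ a2; second: a1 ⊕ a3 ⊕ a2 ⊕ a4 ⊕ a5


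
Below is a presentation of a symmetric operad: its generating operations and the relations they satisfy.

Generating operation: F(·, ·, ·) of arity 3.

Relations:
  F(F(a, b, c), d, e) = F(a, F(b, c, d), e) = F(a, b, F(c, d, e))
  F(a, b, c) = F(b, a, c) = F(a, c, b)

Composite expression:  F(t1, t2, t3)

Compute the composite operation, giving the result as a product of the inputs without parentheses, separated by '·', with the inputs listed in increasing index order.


Any arrangement under F is one operation, so sort the t-inputs.
F(t1, t2, t3) unparenthesizes to t1 · t2 · t3
rearranged into index order: t1 · t2 · t3

t1 · t2 · t3


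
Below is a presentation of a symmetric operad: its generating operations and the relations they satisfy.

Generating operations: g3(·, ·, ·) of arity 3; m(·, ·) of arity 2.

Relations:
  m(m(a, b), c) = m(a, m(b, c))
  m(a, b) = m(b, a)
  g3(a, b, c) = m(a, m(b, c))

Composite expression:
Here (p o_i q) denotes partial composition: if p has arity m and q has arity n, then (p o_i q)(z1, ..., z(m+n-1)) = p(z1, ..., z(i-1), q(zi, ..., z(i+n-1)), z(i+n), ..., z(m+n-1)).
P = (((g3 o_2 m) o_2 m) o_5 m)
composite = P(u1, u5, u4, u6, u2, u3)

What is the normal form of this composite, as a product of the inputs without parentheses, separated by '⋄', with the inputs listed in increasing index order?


Any arrangement under g3 is one operation, so sort the u-inputs.
m(u5, u4) flattens to u5 ⋄ u4
m(m(u5, u4), u6) flattens to u5 ⋄ u4 ⋄ u6
m(u2, u3) flattens to u2 ⋄ u3
g3(u1, m(m(u5, u4), u6), m(u2, u3)) flattens to u1 ⋄ u5 ⋄ u4 ⋄ u6 ⋄ u2 ⋄ u3
the factors in increasing index order: u1 ⋄ u2 ⋄ u3 ⋄ u4 ⋄ u5 ⋄ u6

u1 ⋄ u2 ⋄ u3 ⋄ u4 ⋄ u5 ⋄ u6


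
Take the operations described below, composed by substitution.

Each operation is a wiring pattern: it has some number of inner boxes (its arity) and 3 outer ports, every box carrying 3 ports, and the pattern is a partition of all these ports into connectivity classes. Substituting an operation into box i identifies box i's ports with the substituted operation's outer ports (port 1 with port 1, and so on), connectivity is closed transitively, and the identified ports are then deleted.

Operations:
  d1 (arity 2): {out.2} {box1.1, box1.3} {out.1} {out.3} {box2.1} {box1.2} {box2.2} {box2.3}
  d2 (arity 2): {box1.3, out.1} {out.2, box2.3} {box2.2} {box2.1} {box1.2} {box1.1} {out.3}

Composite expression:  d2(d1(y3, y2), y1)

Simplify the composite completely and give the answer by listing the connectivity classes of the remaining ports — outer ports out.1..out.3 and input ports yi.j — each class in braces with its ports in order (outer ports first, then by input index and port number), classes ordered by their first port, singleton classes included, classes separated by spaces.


Two ports join when wires chain via d2-identified ports.
composing d1 on (y3, y2), with out.j its own outer ports: {out.1} {out.2} {out.3} {y2.1} {y2.2} {y2.3} {y3.1, y3.3} {y3.2}
composing d2 on (y3, y2, y1), with out.j its own outer ports: {out.1} {out.2, y1.3} {out.3} {y1.1} {y1.2} {y2.1} {y2.2} {y2.3} {y3.1, y3.3} {y3.2}

{out.1} {out.2, y1.3} {out.3} {y1.1} {y1.2} {y2.1} {y2.2} {y2.3} {y3.1, y3.3} {y3.2}


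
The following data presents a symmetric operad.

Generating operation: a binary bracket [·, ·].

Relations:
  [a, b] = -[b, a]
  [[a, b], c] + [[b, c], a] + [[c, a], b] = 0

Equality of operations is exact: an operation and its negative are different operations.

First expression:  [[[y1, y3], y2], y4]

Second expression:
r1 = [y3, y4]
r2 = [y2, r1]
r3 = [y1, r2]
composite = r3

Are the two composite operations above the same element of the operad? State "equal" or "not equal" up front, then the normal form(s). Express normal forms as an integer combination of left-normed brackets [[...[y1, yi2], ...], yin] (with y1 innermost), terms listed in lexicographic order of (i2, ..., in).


not equal — first [[[y1, y3], y2], y4], second [[[y1, y2], y3], y4] - [[[y1, y2], y4], y3] - [[[y1, y3], y4], y2] + [[[y1, y4], y3], y2]


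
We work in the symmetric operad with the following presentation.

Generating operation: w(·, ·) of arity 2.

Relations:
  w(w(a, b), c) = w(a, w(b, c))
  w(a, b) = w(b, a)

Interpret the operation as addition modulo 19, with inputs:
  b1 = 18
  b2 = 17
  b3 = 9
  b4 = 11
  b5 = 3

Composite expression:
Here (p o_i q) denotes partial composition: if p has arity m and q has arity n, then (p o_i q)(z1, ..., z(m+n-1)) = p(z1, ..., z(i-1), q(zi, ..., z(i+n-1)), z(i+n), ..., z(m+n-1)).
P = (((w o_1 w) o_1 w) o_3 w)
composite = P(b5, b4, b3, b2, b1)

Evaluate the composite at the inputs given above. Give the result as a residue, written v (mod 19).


1 (mod 19)

w(b5, b4) = 14
w(b3, b2) = 7
w(w(b5, b4), w(b3, b2)) = 2
w(w(w(b5, b4), w(b3, b2)), b1) = 1


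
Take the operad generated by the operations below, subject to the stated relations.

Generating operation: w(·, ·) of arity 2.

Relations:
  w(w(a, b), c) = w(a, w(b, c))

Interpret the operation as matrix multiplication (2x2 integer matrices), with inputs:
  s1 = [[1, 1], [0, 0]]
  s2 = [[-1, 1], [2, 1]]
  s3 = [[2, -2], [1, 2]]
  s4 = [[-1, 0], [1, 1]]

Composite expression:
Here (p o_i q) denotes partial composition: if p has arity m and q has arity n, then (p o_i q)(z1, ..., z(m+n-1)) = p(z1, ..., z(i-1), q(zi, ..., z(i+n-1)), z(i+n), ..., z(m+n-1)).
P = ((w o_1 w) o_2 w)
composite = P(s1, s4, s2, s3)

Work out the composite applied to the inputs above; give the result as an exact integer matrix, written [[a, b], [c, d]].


[[5, -2], [0, 0]]


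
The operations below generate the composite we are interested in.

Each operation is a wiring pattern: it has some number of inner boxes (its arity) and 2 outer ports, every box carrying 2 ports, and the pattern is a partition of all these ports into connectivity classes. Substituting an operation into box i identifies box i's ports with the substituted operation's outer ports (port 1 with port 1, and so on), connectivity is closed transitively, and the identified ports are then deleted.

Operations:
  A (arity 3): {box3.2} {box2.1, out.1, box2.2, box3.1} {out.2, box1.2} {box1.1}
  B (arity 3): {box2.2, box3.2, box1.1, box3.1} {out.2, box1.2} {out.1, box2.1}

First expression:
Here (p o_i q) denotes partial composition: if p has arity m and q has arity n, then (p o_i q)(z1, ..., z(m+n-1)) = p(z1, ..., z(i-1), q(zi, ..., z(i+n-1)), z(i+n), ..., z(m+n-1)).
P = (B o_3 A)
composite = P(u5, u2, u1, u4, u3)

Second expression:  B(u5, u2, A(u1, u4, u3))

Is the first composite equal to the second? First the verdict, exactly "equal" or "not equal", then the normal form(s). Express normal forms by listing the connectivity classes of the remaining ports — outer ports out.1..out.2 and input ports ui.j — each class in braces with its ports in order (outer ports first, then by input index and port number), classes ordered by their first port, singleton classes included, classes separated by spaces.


equal; both compose to {out.1, u2.1} {out.2, u5.2} {u1.1} {u1.2, u2.2, u3.1, u4.1, u4.2, u5.1} {u3.2}

Reducing the first expression gives {out.1, u2.1} {out.2, u5.2} {u1.1} {u1.2, u2.2, u3.1, u4.1, u4.2, u5.1} {u3.2}
Reducing the second expression gives {out.1, u2.1} {out.2, u5.2} {u1.1} {u1.2, u2.2, u3.1, u4.1, u4.2, u5.1} {u3.2}
Same normal form: equal.


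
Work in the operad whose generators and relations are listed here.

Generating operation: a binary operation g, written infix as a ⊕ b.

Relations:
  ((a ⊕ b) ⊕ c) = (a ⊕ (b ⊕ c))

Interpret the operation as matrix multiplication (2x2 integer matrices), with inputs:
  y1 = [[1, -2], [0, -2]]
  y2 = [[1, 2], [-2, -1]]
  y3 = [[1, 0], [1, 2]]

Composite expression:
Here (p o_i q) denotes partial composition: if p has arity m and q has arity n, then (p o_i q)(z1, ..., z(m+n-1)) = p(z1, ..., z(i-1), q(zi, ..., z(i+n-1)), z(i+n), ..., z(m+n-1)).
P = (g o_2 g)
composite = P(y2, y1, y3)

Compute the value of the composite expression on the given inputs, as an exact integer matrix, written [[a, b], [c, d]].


[[-5, -12], [4, 12]]

(y1 ⊕ y3) = [[-1, -4], [-2, -4]]
(y2 ⊕ (y1 ⊕ y3)) = [[-5, -12], [4, 12]]


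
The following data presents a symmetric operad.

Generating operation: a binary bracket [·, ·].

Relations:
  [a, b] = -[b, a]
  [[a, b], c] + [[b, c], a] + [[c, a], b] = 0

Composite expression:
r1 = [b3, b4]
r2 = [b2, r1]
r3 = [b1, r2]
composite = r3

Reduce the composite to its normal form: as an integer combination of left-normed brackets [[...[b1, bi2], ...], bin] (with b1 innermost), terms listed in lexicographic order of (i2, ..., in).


A multilinear Lie element is pinned by b1-initial words (b1 innermost).
Composite bracket: [b1, [b2, [b3, b4]]]
The bracket unfolds into 8 signed words via [a, b] = ab - ba (2^3 = 8).
Collect the words opening with b1:
  word b1b2b3b4 has sign +1, contributing +[[[b1, b2], b3], b4]
  word b1b2b4b3 has sign -1, contributing -[[[b1, b2], b4], b3]
  word b1b3b4b2 has sign -1, contributing -[[[b1, b3], b4], b2]
  word b1b4b3b2 has sign +1, contributing +[[[b1, b4], b3], b2]

[[[b1, b2], b3], b4] - [[[b1, b2], b4], b3] - [[[b1, b3], b4], b2] + [[[b1, b4], b3], b2]


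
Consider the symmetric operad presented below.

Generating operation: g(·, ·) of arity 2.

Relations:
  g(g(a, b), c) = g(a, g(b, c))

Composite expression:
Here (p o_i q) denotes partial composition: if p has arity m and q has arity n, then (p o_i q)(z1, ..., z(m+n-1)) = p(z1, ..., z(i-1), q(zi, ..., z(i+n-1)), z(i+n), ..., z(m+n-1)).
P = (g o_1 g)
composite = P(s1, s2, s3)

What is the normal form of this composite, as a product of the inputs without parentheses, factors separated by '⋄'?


s1 ⋄ s2 ⋄ s3

Every regrouping of g is equal, so read the s-inputs in written order.
g(s1, s2) collapses to s1 ⋄ s2
g(g(s1, s2), s3) collapses to s1 ⋄ s2 ⋄ s3


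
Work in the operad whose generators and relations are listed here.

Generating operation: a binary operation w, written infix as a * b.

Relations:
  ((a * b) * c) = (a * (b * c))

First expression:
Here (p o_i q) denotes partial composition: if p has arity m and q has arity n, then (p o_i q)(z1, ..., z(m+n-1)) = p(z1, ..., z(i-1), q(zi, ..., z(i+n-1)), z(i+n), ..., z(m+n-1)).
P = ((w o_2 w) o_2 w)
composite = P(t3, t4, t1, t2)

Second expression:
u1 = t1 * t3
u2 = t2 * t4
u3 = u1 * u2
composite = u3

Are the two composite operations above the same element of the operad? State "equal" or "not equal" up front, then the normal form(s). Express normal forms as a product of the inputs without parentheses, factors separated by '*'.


not equal — first t3 * t4 * t1 * t2, second t1 * t3 * t2 * t4


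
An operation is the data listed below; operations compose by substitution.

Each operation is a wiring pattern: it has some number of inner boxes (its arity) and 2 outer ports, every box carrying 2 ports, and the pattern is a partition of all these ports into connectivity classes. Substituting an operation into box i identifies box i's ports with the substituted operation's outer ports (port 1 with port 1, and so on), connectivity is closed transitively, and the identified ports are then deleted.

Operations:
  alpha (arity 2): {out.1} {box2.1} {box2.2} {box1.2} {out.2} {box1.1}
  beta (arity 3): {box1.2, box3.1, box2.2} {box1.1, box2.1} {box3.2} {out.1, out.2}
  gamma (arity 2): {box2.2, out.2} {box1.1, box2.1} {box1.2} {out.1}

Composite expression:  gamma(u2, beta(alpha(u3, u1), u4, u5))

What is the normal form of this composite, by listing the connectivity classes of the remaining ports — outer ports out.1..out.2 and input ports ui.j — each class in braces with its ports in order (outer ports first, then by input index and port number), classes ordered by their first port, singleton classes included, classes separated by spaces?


{out.1} {out.2, u2.1} {u1.1} {u1.2} {u2.2} {u3.1} {u3.2} {u4.1} {u4.2, u5.1} {u5.2}

Treat the ports identified at gamma as solder joints: merge, then drop.
through alpha, on inputs (u3, u1): {out.1} {out.2} {u1.1} {u1.2} {u3.1} {u3.2} (out.j = stage outer ports)
through beta, on inputs (u3, u1, u4, u5): {out.1, out.2} {u1.1} {u1.2} {u3.1} {u3.2} {u4.1} {u4.2, u5.1} {u5.2} (out.j = stage outer ports)
through gamma, on inputs (u2, u3, u1, u4, u5): {out.1} {out.2, u2.1} {u1.1} {u1.2} {u2.2} {u3.1} {u3.2} {u4.1} {u4.2, u5.1} {u5.2} (out.j = stage outer ports)


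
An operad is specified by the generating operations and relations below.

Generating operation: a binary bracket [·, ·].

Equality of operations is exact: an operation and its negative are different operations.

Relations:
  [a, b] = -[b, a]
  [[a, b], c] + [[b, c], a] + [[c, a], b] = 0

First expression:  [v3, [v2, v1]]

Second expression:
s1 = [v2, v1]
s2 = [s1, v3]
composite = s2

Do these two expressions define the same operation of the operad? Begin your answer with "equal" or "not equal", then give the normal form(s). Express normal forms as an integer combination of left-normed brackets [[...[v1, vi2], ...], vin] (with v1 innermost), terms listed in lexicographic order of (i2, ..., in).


not equal; the first gives [[v1, v2], v3] and the second -[[v1, v2], v3]

The first expression reduces to [[v1, v2], v3]
The second expression reduces to -[[v1, v2], v3]
The forms do not match — not equal.


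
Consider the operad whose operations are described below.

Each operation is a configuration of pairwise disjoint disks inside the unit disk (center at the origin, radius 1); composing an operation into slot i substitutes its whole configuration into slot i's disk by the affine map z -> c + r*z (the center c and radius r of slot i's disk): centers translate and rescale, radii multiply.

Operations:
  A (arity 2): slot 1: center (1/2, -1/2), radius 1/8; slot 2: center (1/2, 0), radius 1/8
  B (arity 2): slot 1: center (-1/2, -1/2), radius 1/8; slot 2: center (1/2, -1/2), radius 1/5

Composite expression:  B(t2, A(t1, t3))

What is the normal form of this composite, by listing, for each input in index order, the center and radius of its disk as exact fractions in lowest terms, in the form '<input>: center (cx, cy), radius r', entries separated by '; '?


Below B, radii multiply path by path; the t-disk centers shift.
t2: after 1 affine step, its disk has center (-1/2, -1/2), radius 1/8
t1: after 2 affine steps, its disk has center (3/5, -3/5), radius 1/40
t3: after 2 affine steps, its disk has center (3/5, -1/2), radius 1/40

t1: center (3/5, -3/5), radius 1/40; t2: center (-1/2, -1/2), radius 1/8; t3: center (3/5, -1/2), radius 1/40


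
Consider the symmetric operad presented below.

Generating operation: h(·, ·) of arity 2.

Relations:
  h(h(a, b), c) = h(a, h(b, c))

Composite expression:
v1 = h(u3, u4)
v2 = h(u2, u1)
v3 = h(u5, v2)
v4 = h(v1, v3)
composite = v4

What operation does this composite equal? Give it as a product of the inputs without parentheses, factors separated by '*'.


Every regrouping of h is equal, so read the u-inputs in written order.
h(u3, u4) collapses to u3 * u4
h(u2, u1) collapses to u2 * u1
h(u5, h(u2, u1)) collapses to u5 * u2 * u1
h(h(u3, u4), h(u5, h(u2, u1))) collapses to u3 * u4 * u5 * u2 * u1

u3 * u4 * u5 * u2 * u1


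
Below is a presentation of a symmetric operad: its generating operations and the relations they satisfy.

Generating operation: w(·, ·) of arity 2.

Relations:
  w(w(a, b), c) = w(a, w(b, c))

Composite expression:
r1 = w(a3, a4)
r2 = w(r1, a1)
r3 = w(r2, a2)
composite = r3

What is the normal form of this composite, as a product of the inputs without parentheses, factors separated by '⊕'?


All parenthesizations of w agree; list the a-inputs left to right.
w(a3, a4) unparenthesizes to a3 ⊕ a4
w(w(a3, a4), a1) unparenthesizes to a3 ⊕ a4 ⊕ a1
w(w(w(a3, a4), a1), a2) unparenthesizes to a3 ⊕ a4 ⊕ a1 ⊕ a2

a3 ⊕ a4 ⊕ a1 ⊕ a2


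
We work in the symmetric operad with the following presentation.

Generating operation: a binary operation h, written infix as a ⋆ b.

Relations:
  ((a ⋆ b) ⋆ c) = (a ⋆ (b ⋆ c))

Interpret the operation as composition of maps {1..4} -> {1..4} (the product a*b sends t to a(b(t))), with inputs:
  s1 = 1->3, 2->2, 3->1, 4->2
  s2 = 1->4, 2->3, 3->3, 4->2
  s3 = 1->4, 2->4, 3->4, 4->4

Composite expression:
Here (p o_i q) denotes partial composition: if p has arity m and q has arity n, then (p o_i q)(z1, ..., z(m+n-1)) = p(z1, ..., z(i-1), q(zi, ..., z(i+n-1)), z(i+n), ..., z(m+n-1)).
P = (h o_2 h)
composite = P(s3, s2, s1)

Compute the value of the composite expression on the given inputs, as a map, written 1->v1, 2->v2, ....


1->4, 2->4, 3->4, 4->4


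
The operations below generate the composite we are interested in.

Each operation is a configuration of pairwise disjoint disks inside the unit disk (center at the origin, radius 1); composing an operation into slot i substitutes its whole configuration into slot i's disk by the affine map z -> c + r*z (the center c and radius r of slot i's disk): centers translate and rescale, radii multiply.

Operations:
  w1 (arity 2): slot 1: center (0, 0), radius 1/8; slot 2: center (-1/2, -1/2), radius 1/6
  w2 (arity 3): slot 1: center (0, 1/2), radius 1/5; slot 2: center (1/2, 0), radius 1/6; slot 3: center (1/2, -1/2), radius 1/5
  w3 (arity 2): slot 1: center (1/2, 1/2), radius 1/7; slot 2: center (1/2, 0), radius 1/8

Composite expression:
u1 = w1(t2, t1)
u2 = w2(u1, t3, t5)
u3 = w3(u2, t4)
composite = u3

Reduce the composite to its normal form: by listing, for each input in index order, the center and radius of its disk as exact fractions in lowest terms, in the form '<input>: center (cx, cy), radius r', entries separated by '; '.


Follow each t-input down from w3: c' goes to c + r*c', radius to r*r'.
input t2: composing its 3 substitution steps yields center (1/2, 4/7), radius 1/280
input t1: composing its 3 substitution steps yields center (17/35, 39/70), radius 1/210
input t3: composing its 2 substitution steps yields center (4/7, 1/2), radius 1/42
input t5: composing its 2 substitution steps yields center (4/7, 3/7), radius 1/35
input t4: composing its 1 substitution step yields center (1/2, 0), radius 1/8

t1: center (17/35, 39/70), radius 1/210; t2: center (1/2, 4/7), radius 1/280; t3: center (4/7, 1/2), radius 1/42; t4: center (1/2, 0), radius 1/8; t5: center (4/7, 3/7), radius 1/35


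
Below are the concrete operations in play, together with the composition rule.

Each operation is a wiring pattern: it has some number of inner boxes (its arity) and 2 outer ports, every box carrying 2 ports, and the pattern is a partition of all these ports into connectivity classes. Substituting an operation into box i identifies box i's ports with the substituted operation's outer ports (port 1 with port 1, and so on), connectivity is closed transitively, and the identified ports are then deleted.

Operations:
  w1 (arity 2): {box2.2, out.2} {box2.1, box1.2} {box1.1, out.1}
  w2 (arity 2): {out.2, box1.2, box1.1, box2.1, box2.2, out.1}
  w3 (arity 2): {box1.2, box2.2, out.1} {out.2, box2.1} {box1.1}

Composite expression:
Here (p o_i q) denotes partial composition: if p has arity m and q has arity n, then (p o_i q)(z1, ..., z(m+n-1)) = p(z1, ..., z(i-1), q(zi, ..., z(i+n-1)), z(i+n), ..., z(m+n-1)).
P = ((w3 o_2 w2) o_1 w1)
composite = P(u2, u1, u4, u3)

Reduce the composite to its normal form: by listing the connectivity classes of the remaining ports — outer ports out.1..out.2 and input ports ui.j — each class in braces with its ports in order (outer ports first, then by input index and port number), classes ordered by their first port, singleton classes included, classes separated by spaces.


{out.1, out.2, u1.2, u3.1, u3.2, u4.1, u4.2} {u1.1, u2.2} {u2.1}

Reachability decides: close wires over w3-identified ports.
stage w1: inputs (u2, u1), connectivity {out.1, u2.1} {out.2, u1.2} {u1.1, u2.2}, out.j its boundary
stage w2: inputs (u4, u3), connectivity {out.1, out.2, u3.1, u3.2, u4.1, u4.2}, out.j its boundary
stage w3: inputs (u2, u1, u4, u3), connectivity {out.1, out.2, u1.2, u3.1, u3.2, u4.1, u4.2} {u1.1, u2.2} {u2.1}, out.j its boundary


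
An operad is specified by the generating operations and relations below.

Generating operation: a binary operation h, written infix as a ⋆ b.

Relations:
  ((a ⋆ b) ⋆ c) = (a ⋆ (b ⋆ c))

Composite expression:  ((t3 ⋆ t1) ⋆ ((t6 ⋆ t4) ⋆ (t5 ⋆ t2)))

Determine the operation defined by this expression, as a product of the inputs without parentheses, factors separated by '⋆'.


t3 ⋆ t1 ⋆ t6 ⋆ t4 ⋆ t5 ⋆ t2


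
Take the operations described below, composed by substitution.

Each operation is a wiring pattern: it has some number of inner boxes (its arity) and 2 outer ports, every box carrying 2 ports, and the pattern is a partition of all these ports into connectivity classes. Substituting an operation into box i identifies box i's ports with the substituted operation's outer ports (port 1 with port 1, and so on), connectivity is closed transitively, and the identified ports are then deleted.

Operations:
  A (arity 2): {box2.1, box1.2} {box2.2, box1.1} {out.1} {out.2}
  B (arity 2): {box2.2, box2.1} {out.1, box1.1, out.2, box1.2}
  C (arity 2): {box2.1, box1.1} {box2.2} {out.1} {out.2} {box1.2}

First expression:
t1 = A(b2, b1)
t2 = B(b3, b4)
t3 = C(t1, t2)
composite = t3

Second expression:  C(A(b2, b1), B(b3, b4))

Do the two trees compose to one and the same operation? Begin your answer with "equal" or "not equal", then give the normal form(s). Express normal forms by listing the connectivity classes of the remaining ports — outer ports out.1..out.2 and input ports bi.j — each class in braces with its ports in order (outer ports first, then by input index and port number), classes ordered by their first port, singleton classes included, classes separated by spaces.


equal — both sides give {out.1} {out.2} {b1.1, b2.2} {b1.2, b2.1} {b3.1, b3.2} {b4.1, b4.2}

Reducing the first expression gives {out.1} {out.2} {b1.1, b2.2} {b1.2, b2.1} {b3.1, b3.2} {b4.1, b4.2}
Reducing the second expression gives {out.1} {out.2} {b1.1, b2.2} {b1.2, b2.1} {b3.1, b3.2} {b4.1, b4.2}
Same normal form: equal.


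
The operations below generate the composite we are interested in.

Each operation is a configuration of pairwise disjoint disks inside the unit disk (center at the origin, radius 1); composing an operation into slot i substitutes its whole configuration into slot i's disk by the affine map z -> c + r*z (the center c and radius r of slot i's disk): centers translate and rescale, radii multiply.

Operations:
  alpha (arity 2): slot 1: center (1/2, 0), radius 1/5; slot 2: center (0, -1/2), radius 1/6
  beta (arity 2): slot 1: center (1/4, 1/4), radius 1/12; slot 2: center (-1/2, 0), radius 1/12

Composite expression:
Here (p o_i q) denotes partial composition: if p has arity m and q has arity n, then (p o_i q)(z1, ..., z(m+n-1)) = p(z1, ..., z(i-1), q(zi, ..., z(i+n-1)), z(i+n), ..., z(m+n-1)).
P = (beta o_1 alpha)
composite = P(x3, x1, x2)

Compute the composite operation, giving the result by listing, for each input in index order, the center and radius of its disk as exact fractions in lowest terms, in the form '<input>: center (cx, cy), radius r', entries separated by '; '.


x1: center (1/4, 5/24), radius 1/72; x2: center (-1/2, 0), radius 1/12; x3: center (7/24, 1/4), radius 1/60

Affine substitution under beta: radii multiply and x-centers shift.
x3 passes through 2 substitutions, ending at center (7/24, 1/4), radius 1/60
x1 passes through 2 substitutions, ending at center (1/4, 5/24), radius 1/72
x2 passes through 1 substitution, ending at center (-1/2, 0), radius 1/12


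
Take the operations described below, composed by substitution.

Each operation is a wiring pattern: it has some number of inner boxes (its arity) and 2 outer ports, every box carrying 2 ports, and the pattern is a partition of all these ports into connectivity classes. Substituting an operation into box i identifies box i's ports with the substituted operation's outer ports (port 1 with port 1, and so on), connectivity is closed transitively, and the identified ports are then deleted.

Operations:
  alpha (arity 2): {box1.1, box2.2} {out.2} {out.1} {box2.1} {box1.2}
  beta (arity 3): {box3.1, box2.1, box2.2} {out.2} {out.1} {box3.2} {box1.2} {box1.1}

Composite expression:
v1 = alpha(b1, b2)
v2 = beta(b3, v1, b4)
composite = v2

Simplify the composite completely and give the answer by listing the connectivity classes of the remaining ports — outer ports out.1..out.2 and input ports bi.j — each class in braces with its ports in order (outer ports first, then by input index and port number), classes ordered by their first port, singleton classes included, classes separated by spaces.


{out.1} {out.2} {b1.1, b2.2} {b1.2} {b2.1} {b3.1} {b3.2} {b4.1} {b4.2}

Treat the ports identified at beta as solder joints: merge, then drop.
through alpha, on inputs (b1, b2): {out.1} {out.2} {b1.1, b2.2} {b1.2} {b2.1} (out.j = stage outer ports)
through beta, on inputs (b3, b1, b2, b4): {out.1} {out.2} {b1.1, b2.2} {b1.2} {b2.1} {b3.1} {b3.2} {b4.1} {b4.2} (out.j = stage outer ports)


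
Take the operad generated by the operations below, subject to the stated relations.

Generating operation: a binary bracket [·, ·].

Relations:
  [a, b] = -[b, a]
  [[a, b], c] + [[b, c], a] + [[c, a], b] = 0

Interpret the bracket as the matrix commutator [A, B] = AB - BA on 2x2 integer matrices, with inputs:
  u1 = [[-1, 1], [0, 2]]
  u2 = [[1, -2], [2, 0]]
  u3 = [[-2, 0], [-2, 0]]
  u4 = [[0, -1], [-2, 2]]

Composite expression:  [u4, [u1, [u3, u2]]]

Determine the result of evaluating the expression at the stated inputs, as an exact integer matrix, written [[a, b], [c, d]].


[[-14, 12], [4, 14]]

[u3, u2] = [[-4, 4], [2, 4]]
[u1, [u3, u2]] = [[2, -4], [6, -2]]
[u4, [u1, [u3, u2]]] = [[-14, 12], [4, 14]]


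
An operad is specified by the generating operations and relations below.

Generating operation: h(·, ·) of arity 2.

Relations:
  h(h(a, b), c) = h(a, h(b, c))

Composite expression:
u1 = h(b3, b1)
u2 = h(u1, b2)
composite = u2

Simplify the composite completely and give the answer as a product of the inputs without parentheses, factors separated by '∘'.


Key point: h is associative — brackets drop, the b-order remains.
h(b3, b1) unparenthesizes to b3 ∘ b1
h(h(b3, b1), b2) unparenthesizes to b3 ∘ b1 ∘ b2

b3 ∘ b1 ∘ b2


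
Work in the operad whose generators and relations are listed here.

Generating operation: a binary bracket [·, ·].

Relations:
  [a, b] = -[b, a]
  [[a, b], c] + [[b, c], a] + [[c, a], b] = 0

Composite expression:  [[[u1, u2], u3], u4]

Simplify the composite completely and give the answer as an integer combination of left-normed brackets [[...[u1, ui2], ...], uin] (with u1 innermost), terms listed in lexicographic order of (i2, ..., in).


Expand each bracket as ab - ba; the u1-initial words give the coefficients.
Composite bracket: [[[u1, u2], u3], u4]
Each bracket splits as ab - ba, giving 8 signed words (2^3 = 8).
Coefficients come from the u1-initial words:
  the word u1u2u3u4 carries sign +1 and contributes +[[[u1, u2], u3], u4]

[[[u1, u2], u3], u4]


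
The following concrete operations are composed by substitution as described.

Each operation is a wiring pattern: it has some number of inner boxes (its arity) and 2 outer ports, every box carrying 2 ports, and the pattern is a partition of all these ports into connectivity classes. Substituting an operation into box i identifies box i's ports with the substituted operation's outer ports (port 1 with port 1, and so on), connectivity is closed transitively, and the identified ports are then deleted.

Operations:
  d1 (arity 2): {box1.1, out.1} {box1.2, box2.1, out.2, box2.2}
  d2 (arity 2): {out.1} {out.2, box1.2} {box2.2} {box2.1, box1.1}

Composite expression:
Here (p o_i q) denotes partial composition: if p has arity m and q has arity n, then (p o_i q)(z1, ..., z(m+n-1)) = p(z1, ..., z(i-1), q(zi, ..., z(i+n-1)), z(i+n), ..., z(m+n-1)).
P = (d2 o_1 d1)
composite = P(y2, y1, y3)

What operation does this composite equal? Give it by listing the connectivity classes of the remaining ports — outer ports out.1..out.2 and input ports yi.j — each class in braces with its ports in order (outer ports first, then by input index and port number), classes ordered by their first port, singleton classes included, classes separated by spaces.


{out.1} {out.2, y1.1, y1.2, y2.2} {y2.1, y3.1} {y3.2}


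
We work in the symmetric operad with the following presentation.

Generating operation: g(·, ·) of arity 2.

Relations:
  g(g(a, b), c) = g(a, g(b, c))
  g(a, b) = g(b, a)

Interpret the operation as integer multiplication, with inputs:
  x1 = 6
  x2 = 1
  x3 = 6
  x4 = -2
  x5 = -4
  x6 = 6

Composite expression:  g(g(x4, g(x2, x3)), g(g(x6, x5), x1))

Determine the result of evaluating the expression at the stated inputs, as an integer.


1728

g(x2, x3) = 6
g(x4, g(x2, x3)) = -12
g(x6, x5) = -24
g(g(x6, x5), x1) = -144
g(g(x4, g(x2, x3)), g(g(x6, x5), x1)) = 1728


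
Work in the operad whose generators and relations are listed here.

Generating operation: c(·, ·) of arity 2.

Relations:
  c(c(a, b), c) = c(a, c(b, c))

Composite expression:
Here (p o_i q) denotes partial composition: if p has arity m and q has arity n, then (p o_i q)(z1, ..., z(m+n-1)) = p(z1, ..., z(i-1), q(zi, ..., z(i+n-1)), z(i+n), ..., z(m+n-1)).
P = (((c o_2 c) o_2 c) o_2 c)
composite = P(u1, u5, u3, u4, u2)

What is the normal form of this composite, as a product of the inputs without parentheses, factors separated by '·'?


Under associativity of c, the answer is the u's in reading order.
c(u5, u3) flattens to u5 · u3
c(c(u5, u3), u4) flattens to u5 · u3 · u4
c(c(c(u5, u3), u4), u2) flattens to u5 · u3 · u4 · u2
c(u1, c(c(c(u5, u3), u4), u2)) flattens to u1 · u5 · u3 · u4 · u2

u1 · u5 · u3 · u4 · u2


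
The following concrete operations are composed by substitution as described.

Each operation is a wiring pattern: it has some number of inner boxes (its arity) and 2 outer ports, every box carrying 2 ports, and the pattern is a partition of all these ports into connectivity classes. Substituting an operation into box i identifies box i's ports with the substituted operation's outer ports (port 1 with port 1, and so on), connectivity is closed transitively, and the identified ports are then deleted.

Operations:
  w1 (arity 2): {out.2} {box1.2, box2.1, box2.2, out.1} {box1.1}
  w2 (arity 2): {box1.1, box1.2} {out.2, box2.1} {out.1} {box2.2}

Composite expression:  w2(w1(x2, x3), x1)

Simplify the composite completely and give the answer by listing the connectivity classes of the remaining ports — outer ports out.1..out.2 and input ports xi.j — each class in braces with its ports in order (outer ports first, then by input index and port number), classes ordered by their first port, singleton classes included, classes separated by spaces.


Treat the ports identified at w2 as solder joints: merge, then drop.
composing w1 on (x2, x3), with out.j its own outer ports: {out.1, x2.2, x3.1, x3.2} {out.2} {x2.1}
composing w2 on (x2, x3, x1), with out.j its own outer ports: {out.1} {out.2, x1.1} {x1.2} {x2.1} {x2.2, x3.1, x3.2}

{out.1} {out.2, x1.1} {x1.2} {x2.1} {x2.2, x3.1, x3.2}


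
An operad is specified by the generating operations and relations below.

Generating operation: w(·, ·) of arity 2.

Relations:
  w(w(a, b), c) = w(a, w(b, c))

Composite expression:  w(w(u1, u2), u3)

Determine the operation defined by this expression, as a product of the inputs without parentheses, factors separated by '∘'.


u1 ∘ u2 ∘ u3


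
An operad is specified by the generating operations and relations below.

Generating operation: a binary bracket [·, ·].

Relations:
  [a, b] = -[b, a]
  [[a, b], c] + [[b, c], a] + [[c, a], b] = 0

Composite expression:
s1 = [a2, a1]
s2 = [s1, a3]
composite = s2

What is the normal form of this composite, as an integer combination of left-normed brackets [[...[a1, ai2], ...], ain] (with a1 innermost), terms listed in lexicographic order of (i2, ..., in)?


-[[a1, a2], a3]


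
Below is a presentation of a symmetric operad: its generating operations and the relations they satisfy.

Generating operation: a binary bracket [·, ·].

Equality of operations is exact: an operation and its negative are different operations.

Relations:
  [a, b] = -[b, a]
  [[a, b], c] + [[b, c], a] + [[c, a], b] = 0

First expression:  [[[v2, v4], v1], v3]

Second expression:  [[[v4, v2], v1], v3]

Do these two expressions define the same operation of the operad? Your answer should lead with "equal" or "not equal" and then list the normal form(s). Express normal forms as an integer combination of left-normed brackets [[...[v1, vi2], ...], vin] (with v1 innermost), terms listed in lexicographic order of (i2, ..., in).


not equal; first: -[[[v1, v2], v4], v3] + [[[v1, v4], v2], v3]; second: [[[v1, v2], v4], v3] - [[[v1, v4], v2], v3]

In normal form, the first expression is -[[[v1, v2], v4], v3] + [[[v1, v4], v2], v3]
In normal form, the second expression is [[[v1, v2], v4], v3] - [[[v1, v4], v2], v3]
Distinct normal forms: not equal.
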